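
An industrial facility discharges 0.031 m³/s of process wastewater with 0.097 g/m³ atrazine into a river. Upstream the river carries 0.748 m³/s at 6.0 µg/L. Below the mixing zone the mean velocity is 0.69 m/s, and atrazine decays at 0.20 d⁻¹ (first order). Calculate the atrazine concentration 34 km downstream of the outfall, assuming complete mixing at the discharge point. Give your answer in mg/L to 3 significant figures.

6.0 µg/L = 0.006 mg/L.
After complete mixing, C₀ = (0.031·0.097 + 0.748·0.006) / 0.779 = 0.009621 mg/L.
Travel time t = 3.4e+04 m / 0.69 m/s = 4.928e+04 s = 0.5703 d.
C = 0.009621·exp(−0.20·0.5703) = 0.009621·0.8922 = 0.008584 mg/L.

0.00858 mg/L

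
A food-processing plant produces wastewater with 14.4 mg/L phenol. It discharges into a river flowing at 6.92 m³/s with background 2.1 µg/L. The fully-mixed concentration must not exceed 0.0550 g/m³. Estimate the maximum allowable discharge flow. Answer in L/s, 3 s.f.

2.1 µg/L = 0.0021 mg/L.
Mass balance at complete mixing: C_std·(Q_w + Q_r) = Q_w·C_e + Q_r·C_b.
Rearranging, Q_w = Q_r·(C_std − C_b)/(C_e − C_std) = 6.92·(0.055 − 0.0021) / (14.4 − 0.055) = 0.02552 m³/s.
= 25.52 L/s.

25.5 L/s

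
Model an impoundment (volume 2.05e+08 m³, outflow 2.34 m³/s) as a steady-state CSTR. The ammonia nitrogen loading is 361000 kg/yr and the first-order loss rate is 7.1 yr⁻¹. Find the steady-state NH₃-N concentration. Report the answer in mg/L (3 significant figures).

0.236 mg/L

Outflow Q = 2.34 m³/s × 3.156e+07 s/yr = 7.384e+07 m³/yr.
Steady-state CSTR mass balance: W = Q·C + k·V·C, so C = W/(Q + kV).
Q + kV = 7.384e+07 + 7.1·2.05e+08 = 1.529e+09 m³/yr.
C = 361000/1.529e+09 = 0.000236 kg/m³ = 0.236 mg/L.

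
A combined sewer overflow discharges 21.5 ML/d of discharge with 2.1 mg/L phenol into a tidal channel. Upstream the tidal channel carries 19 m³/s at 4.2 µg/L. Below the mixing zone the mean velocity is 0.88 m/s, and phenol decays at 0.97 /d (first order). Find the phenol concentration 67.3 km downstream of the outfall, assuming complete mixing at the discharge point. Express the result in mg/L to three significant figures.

0.0133 mg/L

21.5 ML/d = 0.2488 m³/s.
4.2 µg/L = 0.0042 mg/L.
After complete mixing, C₀ = (0.2488·2.1 + 19·0.0042) / 19.25 = 0.03129 mg/L.
Travel time t = 6.73e+04 m / 0.88 m/s = 7.648e+04 s = 0.8852 d.
C = 0.03129·exp(−0.97·0.8852) = 0.03129·0.4238 = 0.01326 mg/L.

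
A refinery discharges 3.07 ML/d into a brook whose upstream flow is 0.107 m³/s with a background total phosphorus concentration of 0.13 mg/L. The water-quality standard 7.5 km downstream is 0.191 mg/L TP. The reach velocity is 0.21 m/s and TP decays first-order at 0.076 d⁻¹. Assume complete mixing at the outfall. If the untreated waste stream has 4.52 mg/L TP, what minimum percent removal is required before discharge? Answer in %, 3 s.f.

3.07 ML/d = 0.03553 m³/s.
Travel time to the compliance point: t = 7500/0.21 = 3.571e+04 s = 0.4134 d; decay factor exp(−0.076·0.4134) = 0.9691.
So the concentration just after mixing may be at most 0.191/0.9691 = 0.1971 mg/L.
Mass balance: 0.1971·0.1425 = 0.03553·Cₑ + 0.107·0.13.
Cₑ = (0.02809 − 0.01391) / 0.03553 = 0.3991 mg/L.
Required removal = 1 − 0.3991/4.52 = 91.17 %.

91.2 %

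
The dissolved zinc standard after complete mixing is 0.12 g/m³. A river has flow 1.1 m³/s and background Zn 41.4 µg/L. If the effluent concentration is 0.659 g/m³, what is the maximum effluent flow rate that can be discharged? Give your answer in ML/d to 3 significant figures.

41.4 µg/L = 0.0414 mg/L.
Mass balance at complete mixing: C_std·(Q_w + Q_r) = Q_w·C_e + Q_r·C_b.
Rearranging, Q_w = Q_r·(C_std − C_b)/(C_e − C_std) = 1.1·(0.12 − 0.0414) / (0.659 − 0.12) = 0.1604 m³/s.
= 13.86 ML/d.

13.9 ML/d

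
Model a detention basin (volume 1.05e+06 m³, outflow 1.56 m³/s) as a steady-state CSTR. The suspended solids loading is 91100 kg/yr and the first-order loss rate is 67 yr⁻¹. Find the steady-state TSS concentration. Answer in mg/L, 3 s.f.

Outflow Q = 1.56 m³/s × 3.156e+07 s/yr = 4.923e+07 m³/yr.
Steady-state CSTR mass balance: W = Q·C + k·V·C, so C = W/(Q + kV).
Q + kV = 4.923e+07 + 67·1.05e+06 = 1.196e+08 m³/yr.
C = 91100/1.196e+08 = 0.0007618 kg/m³ = 0.7618 mg/L.

0.762 mg/L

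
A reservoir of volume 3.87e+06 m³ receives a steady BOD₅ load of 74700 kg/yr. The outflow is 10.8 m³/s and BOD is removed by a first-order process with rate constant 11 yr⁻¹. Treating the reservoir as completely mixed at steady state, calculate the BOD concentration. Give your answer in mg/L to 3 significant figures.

Outflow Q = 10.8 m³/s × 3.156e+07 s/yr = 3.408e+08 m³/yr.
Steady-state CSTR mass balance: W = Q·C + k·V·C, so C = W/(Q + kV).
Q + kV = 3.408e+08 + 11·3.87e+06 = 3.834e+08 m³/yr.
C = 74700/3.834e+08 = 0.0001948 kg/m³ = 0.1948 mg/L.

0.195 mg/L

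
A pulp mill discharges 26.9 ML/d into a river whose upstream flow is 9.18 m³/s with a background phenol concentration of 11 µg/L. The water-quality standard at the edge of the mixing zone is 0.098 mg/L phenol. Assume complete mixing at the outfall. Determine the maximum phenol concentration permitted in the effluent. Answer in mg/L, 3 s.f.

26.9 ML/d = 0.3113 m³/s.
11 µg/L = 0.011 mg/L.
Mass balance: 0.098·9.491 = 0.3113·Cₑ + 9.18·0.011.
Cₑ = (0.9302 − 0.101) / 0.3113 = 2.663 mg/L.

2.66 mg/L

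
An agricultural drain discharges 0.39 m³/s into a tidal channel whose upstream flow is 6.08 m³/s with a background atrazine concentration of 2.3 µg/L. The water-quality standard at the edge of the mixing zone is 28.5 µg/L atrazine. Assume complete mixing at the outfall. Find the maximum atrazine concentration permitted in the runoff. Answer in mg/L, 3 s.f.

2.3 µg/L = 0.0023 mg/L.
28.5 µg/L = 0.0285 mg/L.
Mass balance: 0.0285·6.47 = 0.39·Cₑ + 6.08·0.0023.
Cₑ = (0.1844 − 0.01398) / 0.39 = 0.437 mg/L.

0.437 mg/L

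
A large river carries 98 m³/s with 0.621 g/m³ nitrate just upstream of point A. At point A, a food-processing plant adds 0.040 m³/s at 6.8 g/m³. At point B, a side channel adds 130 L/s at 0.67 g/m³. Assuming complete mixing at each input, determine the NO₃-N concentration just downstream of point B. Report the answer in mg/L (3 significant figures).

After input A: C = (98·0.621 + 0.04·6.8) / 98.04 = 0.6235 mg/L.
130 L/s = 0.13 m³/s.
After input B: C = (98.04·0.6235 + 0.13·0.67) / 98.17 = 0.6236 mg/L.

0.624 mg/L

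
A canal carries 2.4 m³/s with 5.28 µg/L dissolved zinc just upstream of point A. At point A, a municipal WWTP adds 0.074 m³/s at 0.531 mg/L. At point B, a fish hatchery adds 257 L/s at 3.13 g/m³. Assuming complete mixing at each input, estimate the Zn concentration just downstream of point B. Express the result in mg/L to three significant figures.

5.28 µg/L = 0.00528 mg/L.
After input A: C = (2.4·0.00528 + 0.074·0.531) / 2.474 = 0.021 mg/L.
257 L/s = 0.257 m³/s.
After input B: C = (2.474·0.021 + 0.257·3.13) / 2.731 = 0.3136 mg/L.

0.314 mg/L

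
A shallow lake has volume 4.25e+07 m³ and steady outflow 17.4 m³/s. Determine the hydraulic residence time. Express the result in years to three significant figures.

Q = 17.4 m³/s × 3.156e+07 s/yr = 5.491e+08 m³/yr.
Hydraulic residence time τ = V/Q = 4.25e+07/5.491e+08 = 0.0774 yr.

0.0774 yr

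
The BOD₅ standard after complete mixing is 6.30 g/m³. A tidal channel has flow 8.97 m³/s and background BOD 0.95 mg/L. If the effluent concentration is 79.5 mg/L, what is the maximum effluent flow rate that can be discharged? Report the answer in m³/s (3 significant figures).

Mass balance at complete mixing: C_std·(Q_w + Q_r) = Q_w·C_e + Q_r·C_b.
Rearranging, Q_w = Q_r·(C_std − C_b)/(C_e − C_std) = 8.97·(6.3 − 0.95) / (79.5 − 6.3) = 0.6556 m³/s.

0.656 m³/s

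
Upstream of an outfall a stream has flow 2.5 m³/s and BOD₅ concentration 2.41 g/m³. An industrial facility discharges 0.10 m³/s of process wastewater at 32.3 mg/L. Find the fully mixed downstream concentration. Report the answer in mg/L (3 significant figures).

3.56 mg/L

Flow-weighted mixing gives C = (0.1·32.3 + 2.5·2.41) / (0.1 + 2.5) = 9.255/2.6 = 3.56 mg/L.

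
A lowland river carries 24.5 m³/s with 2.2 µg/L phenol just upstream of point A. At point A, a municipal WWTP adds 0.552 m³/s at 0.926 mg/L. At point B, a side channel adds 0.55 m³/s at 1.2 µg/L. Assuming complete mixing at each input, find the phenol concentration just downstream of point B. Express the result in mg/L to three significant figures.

2.2 µg/L = 0.0022 mg/L.
After input A: C = (24.5·0.0022 + 0.552·0.926) / 25.05 = 0.02256 mg/L.
1.2 µg/L = 0.0012 mg/L.
After input B: C = (25.05·0.02256 + 0.55·0.0012) / 25.6 = 0.0221 mg/L.

0.0221 mg/L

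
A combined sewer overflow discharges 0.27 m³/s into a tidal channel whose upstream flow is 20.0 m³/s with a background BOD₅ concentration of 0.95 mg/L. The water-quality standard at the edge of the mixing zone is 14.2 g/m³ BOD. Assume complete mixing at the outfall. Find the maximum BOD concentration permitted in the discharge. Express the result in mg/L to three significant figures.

996 mg/L

Mass balance: 14.2·20.27 = 0.27·Cₑ + 20·0.95.
Cₑ = (287.8 − 19) / 0.27 = 995.7 mg/L.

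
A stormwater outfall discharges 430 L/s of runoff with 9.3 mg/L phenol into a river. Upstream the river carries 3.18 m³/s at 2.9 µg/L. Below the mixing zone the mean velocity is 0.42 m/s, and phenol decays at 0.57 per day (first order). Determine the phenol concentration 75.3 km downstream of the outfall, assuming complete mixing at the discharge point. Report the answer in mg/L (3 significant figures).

430 L/s = 0.43 m³/s.
2.9 µg/L = 0.0029 mg/L.
After complete mixing, C₀ = (0.43·9.3 + 3.18·0.0029) / 3.61 = 1.11 mg/L.
Travel time t = 7.53e+04 m / 0.42 m/s = 1.793e+05 s = 2.075 d.
C = 1.11·exp(−0.57·2.075) = 1.11·0.3064 = 0.3402 mg/L.

0.340 mg/L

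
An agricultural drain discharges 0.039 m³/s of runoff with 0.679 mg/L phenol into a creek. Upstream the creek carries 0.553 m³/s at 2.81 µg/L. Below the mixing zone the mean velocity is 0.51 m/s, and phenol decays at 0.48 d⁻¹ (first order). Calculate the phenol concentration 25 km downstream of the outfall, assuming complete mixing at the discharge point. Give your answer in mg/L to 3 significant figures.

2.81 µg/L = 0.00281 mg/L.
After complete mixing, C₀ = (0.039·0.679 + 0.553·0.00281) / 0.592 = 0.04736 mg/L.
Travel time t = 2.5e+04 m / 0.51 m/s = 4.902e+04 s = 0.5674 d.
C = 0.04736·exp(−0.48·0.5674) = 0.04736·0.7616 = 0.03607 mg/L.

0.0361 mg/L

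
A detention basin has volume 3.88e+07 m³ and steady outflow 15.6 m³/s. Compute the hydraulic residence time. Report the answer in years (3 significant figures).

0.0788 yr

Q = 15.6 m³/s × 3.156e+07 s/yr = 4.923e+08 m³/yr.
Hydraulic residence time τ = V/Q = 3.88e+07/4.923e+08 = 0.07881 yr.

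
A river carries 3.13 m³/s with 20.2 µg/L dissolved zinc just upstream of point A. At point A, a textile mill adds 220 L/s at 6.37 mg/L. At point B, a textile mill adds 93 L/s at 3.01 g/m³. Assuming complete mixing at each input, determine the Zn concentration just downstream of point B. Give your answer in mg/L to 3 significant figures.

20.2 µg/L = 0.0202 mg/L.
220 L/s = 0.22 m³/s.
After input A: C = (3.13·0.0202 + 0.22·6.37) / 3.35 = 0.4372 mg/L.
93 L/s = 0.093 m³/s.
After input B: C = (3.35·0.4372 + 0.093·3.01) / 3.443 = 0.5067 mg/L.

0.507 mg/L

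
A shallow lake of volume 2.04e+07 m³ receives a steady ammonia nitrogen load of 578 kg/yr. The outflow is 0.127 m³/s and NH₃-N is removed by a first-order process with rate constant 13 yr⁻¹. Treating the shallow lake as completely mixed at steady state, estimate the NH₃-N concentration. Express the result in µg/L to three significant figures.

Outflow Q = 0.127 m³/s × 3.156e+07 s/yr = 4.008e+06 m³/yr.
Steady-state CSTR mass balance: W = Q·C + k·V·C, so C = W/(Q + kV).
Q + kV = 4.008e+06 + 13·2.04e+07 = 2.692e+08 m³/yr.
C = 578/2.692e+08 = 2.147e-06 kg/m³ = 0.002147 mg/L = 2.147 µg/L.

2.15 µg/L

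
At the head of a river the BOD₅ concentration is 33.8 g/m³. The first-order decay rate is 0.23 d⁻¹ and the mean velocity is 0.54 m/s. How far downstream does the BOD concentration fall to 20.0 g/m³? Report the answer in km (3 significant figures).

From C = C₀·e^(−kt), t = ln(C₀/C)/k = ln(33.8/20.0)/0.23 = 0.5247/0.23 = 2.281 d.
Distance = v·t = 0.54 m/s × 1.971e+05 s = 1.064e+05 m = 106.4 km.

106 km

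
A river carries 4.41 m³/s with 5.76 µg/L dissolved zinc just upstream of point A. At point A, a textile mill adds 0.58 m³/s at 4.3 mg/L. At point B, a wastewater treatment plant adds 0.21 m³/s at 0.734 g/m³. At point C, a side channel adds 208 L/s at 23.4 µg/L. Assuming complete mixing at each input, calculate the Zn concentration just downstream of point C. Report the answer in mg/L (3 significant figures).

5.76 µg/L = 0.00576 mg/L.
After input A: C = (4.41·0.00576 + 0.58·4.3) / 4.99 = 0.5049 mg/L.
After input B: C = (4.99·0.5049 + 0.21·0.734) / 5.2 = 0.5141 mg/L.
208 L/s = 0.208 m³/s.
23.4 µg/L = 0.0234 mg/L.
After input C: C = (5.2·0.5141 + 0.208·0.0234) / 5.408 = 0.4953 mg/L.

0.495 mg/L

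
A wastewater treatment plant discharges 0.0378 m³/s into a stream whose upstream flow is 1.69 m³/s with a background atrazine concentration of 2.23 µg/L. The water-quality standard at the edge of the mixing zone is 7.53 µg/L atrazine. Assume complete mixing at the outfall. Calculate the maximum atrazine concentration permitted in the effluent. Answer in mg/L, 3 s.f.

2.23 µg/L = 0.00223 mg/L.
7.53 µg/L = 0.00753 mg/L.
Mass balance: 0.00753·1.728 = 0.0378·Cₑ + 1.69·0.00223.
Cₑ = (0.01301 − 0.003769) / 0.0378 = 0.2445 mg/L.

0.244 mg/L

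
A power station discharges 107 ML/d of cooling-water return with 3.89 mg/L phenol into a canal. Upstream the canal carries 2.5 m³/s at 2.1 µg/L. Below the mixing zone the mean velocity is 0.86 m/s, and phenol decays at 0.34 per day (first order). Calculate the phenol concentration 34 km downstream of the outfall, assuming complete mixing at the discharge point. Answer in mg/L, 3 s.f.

1.10 mg/L

107 ML/d = 1.238 m³/s.
2.1 µg/L = 0.0021 mg/L.
After complete mixing, C₀ = (1.238·3.89 + 2.5·0.0021) / 3.738 = 1.29 mg/L.
Travel time t = 3.4e+04 m / 0.86 m/s = 3.953e+04 s = 0.4576 d.
C = 1.29·exp(−0.34·0.4576) = 1.29·0.8559 = 1.104 mg/L.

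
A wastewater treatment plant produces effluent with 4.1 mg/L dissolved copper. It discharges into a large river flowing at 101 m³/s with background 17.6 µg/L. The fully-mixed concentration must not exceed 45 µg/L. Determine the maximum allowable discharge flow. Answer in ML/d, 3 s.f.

17.6 µg/L = 0.0176 mg/L.
45 µg/L = 0.045 mg/L.
Mass balance at complete mixing: C_std·(Q_w + Q_r) = Q_w·C_e + Q_r·C_b.
Rearranging, Q_w = Q_r·(C_std − C_b)/(C_e − C_std) = 101·(0.045 − 0.0176) / (4.1 − 0.045) = 0.6825 m³/s.
= 58.97 ML/d.

59.0 ML/d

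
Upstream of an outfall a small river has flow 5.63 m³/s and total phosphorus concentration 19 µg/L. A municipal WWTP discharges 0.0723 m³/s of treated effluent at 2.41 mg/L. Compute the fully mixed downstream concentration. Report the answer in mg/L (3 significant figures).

0.0493 mg/L

19 µg/L = 0.019 mg/L.
Conservation of mass across the mixing zone: C = (0.0723·2.41 + 5.63·0.019) / (0.0723 + 5.63) = 0.2812/5.702 = 0.04932 mg/L.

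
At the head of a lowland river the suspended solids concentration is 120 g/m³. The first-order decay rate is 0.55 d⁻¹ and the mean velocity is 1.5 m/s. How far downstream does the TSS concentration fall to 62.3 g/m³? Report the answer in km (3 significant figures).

From C = C₀·e^(−kt), t = ln(C₀/C)/k = ln(120/62.3)/0.55 = 0.6555/0.55 = 1.192 d.
Distance = v·t = 1.5 m/s × 1.03e+05 s = 1.545e+05 m = 154.5 km.

154 km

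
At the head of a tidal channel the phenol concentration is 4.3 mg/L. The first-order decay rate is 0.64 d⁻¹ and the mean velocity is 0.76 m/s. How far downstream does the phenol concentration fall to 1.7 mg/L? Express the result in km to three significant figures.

From C = C₀·e^(−kt), t = ln(C₀/C)/k = ln(4.3/1.7)/0.64 = 0.928/0.64 = 1.45 d.
Distance = v·t = 0.76 m/s × 1.253e+05 s = 9.521e+04 m = 95.21 km.

95.2 km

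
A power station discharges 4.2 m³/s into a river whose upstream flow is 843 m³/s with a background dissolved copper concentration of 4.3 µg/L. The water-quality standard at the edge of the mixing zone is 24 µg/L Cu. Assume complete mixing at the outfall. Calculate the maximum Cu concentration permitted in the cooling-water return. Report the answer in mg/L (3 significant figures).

4.3 µg/L = 0.0043 mg/L.
24 µg/L = 0.024 mg/L.
Mass balance: 0.024·847.2 = 4.2·Cₑ + 843·0.0043.
Cₑ = (20.33 − 3.625) / 4.2 = 3.978 mg/L.

3.98 mg/L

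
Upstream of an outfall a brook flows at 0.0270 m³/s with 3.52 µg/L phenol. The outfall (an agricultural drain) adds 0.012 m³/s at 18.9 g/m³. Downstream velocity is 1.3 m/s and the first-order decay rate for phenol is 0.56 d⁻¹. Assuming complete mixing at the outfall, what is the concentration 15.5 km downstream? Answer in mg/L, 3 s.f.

3.52 µg/L = 0.00352 mg/L.
After complete mixing, C₀ = (0.012·18.9 + 0.027·0.00352) / 0.039 = 5.818 mg/L.
Travel time t = 1.55e+04 m / 1.3 m/s = 1.192e+04 s = 0.138 d.
C = 5.818·exp(−0.56·0.138) = 5.818·0.9256 = 5.385 mg/L.

5.39 mg/L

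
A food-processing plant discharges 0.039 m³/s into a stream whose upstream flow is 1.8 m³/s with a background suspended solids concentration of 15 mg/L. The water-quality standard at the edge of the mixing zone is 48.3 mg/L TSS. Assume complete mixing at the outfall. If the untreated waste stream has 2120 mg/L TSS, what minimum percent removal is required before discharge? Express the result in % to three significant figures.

Mass balance: 48.3·1.839 = 0.039·Cₑ + 1.8·15.
Cₑ = (88.82 − 27) / 0.039 = 1585 mg/L.
Required removal = 1 − 1585/2120 = 25.23 %.

25.2 %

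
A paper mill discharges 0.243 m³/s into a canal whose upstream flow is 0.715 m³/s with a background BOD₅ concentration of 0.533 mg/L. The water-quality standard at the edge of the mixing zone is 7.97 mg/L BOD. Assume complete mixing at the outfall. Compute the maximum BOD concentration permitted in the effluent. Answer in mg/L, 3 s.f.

29.9 mg/L

Mass balance: 7.97·0.958 = 0.243·Cₑ + 0.715·0.533.
Cₑ = (7.635 − 0.3811) / 0.243 = 29.85 mg/L.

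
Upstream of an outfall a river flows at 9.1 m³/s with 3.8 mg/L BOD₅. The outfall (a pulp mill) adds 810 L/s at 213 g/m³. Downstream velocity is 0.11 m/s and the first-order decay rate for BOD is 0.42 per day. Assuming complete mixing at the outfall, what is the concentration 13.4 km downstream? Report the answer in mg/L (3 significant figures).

810 L/s = 0.81 m³/s.
After complete mixing, C₀ = (0.81·213 + 9.1·3.8) / 9.91 = 20.9 mg/L.
Travel time t = 1.34e+04 m / 0.11 m/s = 1.218e+05 s = 1.41 d.
C = 20.9·exp(−0.42·1.41) = 20.9·0.5531 = 11.56 mg/L.

11.6 mg/L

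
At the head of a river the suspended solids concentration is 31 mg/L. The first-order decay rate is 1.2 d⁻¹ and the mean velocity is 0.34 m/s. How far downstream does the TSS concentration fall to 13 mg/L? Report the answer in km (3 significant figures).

From C = C₀·e^(−kt), t = ln(C₀/C)/k = ln(31/13)/1.2 = 0.869/1.2 = 0.7242 d.
Distance = v·t = 0.34 m/s × 6.257e+04 s = 2.127e+04 m = 21.27 km.

21.3 km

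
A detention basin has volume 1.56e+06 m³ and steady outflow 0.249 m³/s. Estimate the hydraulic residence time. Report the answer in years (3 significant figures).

Q = 0.249 m³/s × 3.156e+07 s/yr = 7.858e+06 m³/yr.
Hydraulic residence time τ = V/Q = 1.56e+06/7.858e+06 = 0.1985 yr.

0.199 yr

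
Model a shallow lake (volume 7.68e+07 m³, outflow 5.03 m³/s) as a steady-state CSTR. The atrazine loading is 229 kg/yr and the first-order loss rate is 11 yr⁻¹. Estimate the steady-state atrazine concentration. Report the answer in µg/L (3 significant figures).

0.228 µg/L

Outflow Q = 5.03 m³/s × 3.156e+07 s/yr = 1.587e+08 m³/yr.
Steady-state CSTR mass balance: W = Q·C + k·V·C, so C = W/(Q + kV).
Q + kV = 1.587e+08 + 11·7.68e+07 = 1.004e+09 m³/yr.
C = 229/1.004e+09 = 2.282e-07 kg/m³ = 0.0002282 mg/L = 0.2282 µg/L.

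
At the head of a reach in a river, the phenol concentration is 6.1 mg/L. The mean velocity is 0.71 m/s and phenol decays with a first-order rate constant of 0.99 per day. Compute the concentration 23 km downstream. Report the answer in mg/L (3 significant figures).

4.21 mg/L

Travel time t = 23 km / 0.71 m/s = 2.3e+04/0.71 = 3.239e+04 s = 0.3749 d.
First-order decay: C = 6.1·exp(−0.99·0.3749) = 6.1·0.6899 = 4.208 mg/L.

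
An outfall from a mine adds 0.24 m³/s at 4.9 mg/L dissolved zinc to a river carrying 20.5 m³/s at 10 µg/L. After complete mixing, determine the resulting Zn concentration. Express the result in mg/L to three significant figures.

0.0666 mg/L

10 µg/L = 0.01 mg/L.
By mass balance at complete mixing, C = (0.24·4.9 + 20.5·0.01) / (0.24 + 20.5) = 1.381/20.74 = 0.06659 mg/L.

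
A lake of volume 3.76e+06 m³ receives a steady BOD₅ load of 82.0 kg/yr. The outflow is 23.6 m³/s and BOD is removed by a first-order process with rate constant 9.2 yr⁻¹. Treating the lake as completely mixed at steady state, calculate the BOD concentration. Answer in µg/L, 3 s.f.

Outflow Q = 23.6 m³/s × 3.156e+07 s/yr = 7.448e+08 m³/yr.
Steady-state CSTR mass balance: W = Q·C + k·V·C, so C = W/(Q + kV).
Q + kV = 7.448e+08 + 9.2·3.76e+06 = 7.794e+08 m³/yr.
C = 82.0/7.794e+08 = 1.052e-07 kg/m³ = 0.0001052 mg/L = 0.1052 µg/L.

0.105 µg/L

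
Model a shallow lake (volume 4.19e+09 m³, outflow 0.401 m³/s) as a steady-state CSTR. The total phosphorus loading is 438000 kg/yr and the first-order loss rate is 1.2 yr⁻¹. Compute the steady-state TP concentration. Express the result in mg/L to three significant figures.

Outflow Q = 0.401 m³/s × 3.156e+07 s/yr = 1.265e+07 m³/yr.
Steady-state CSTR mass balance: W = Q·C + k·V·C, so C = W/(Q + kV).
Q + kV = 1.265e+07 + 1.2·4.19e+09 = 5.041e+09 m³/yr.
C = 438000/5.041e+09 = 8.689e-05 kg/m³ = 0.08689 mg/L.

0.0869 mg/L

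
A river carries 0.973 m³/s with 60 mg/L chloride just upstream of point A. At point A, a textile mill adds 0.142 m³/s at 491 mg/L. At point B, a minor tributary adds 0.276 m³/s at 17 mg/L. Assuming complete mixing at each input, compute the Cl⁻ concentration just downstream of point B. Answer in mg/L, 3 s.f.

After input A: C = (0.973·60 + 0.142·491) / 1.115 = 114.9 mg/L.
After input B: C = (1.115·114.9 + 0.276·17) / 1.391 = 95.47 mg/L.

95.5 mg/L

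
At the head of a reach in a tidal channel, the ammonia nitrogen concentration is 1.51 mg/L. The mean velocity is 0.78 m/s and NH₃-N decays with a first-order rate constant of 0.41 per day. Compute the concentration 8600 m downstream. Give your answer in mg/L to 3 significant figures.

1.43 mg/L

Travel time t = 8600 m / 0.78 m/s = 8600/0.78 = 1.103e+04 s = 0.1276 d.
First-order decay: C = 1.51·exp(−0.41·0.1276) = 1.51·0.949 = 1.433 mg/L.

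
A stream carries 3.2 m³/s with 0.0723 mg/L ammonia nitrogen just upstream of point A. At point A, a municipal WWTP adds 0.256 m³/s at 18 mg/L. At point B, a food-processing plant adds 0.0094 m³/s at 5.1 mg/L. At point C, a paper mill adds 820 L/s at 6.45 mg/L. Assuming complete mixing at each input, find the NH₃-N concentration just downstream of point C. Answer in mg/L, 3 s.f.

2.37 mg/L

After input A: C = (3.2·0.0723 + 0.256·18) / 3.456 = 1.4 mg/L.
After input B: C = (3.456·1.4 + 0.0094·5.1) / 3.465 = 1.41 mg/L.
820 L/s = 0.82 m³/s.
After input C: C = (3.465·1.41 + 0.82·6.45) / 4.285 = 2.375 mg/L.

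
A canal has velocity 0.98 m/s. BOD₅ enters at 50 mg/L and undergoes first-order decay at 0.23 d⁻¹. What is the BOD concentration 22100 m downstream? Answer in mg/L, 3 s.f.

47.1 mg/L

Travel time t = 22100 m / 0.98 m/s = 2.21e+04/0.98 = 2.255e+04 s = 0.261 d.
First-order decay: C = 50·exp(−0.23·0.261) = 50·0.9417 = 47.09 mg/L.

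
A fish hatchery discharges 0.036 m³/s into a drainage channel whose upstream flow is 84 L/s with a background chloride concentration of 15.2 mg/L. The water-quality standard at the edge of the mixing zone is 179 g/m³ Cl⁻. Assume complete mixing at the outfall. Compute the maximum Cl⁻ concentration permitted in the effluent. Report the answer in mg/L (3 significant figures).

84 L/s = 0.084 m³/s.
Mass balance: 179·0.12 = 0.036·Cₑ + 0.084·15.2.
Cₑ = (21.48 − 1.277) / 0.036 = 561.2 mg/L.

561 mg/L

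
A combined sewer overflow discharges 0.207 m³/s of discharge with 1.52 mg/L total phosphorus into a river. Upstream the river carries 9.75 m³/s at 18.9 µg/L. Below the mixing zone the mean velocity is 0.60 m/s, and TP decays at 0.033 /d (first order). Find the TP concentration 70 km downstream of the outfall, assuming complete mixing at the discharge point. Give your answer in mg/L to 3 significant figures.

18.9 µg/L = 0.0189 mg/L.
After complete mixing, C₀ = (0.207·1.52 + 9.75·0.0189) / 9.957 = 0.05011 mg/L.
Travel time t = 7e+04 m / 0.60 m/s = 1.167e+05 s = 1.35 d.
C = 0.05011·exp(−0.033·1.35) = 0.05011·0.9564 = 0.04792 mg/L.

0.0479 mg/L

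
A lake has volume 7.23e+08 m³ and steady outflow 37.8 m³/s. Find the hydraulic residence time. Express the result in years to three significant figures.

Q = 37.8 m³/s × 3.156e+07 s/yr = 1.193e+09 m³/yr.
Hydraulic residence time τ = V/Q = 7.23e+08/1.193e+09 = 0.6061 yr.

0.606 yr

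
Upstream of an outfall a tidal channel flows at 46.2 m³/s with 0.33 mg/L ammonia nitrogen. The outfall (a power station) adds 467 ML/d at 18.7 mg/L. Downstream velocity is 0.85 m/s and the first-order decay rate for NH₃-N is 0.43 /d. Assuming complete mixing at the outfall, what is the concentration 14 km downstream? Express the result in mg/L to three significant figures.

467 ML/d = 5.405 m³/s.
After complete mixing, C₀ = (5.405·18.7 + 46.2·0.33) / 51.61 = 2.254 mg/L.
Travel time t = 1.4e+04 m / 0.85 m/s = 1.647e+04 s = 0.1906 d.
C = 2.254·exp(−0.43·0.1906) = 2.254·0.9213 = 2.077 mg/L.

2.08 mg/L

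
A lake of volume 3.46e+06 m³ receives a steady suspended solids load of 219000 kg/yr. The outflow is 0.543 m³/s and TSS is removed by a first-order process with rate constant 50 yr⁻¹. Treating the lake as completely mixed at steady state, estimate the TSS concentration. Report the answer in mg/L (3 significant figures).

Outflow Q = 0.543 m³/s × 3.156e+07 s/yr = 1.714e+07 m³/yr.
Steady-state CSTR mass balance: W = Q·C + k·V·C, so C = W/(Q + kV).
Q + kV = 1.714e+07 + 50·3.46e+06 = 1.901e+08 m³/yr.
C = 219000/1.901e+08 = 0.001152 kg/m³ = 1.152 mg/L.

1.15 mg/L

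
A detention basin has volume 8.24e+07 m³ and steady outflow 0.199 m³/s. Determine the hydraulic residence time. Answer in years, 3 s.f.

Q = 0.199 m³/s × 3.156e+07 s/yr = 6.28e+06 m³/yr.
Hydraulic residence time τ = V/Q = 8.24e+07/6.28e+06 = 13.12 yr.

13.1 yr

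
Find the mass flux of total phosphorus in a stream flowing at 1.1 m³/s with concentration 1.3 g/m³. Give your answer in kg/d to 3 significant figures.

124 kg/d

Mass flux = Q·C = 1.1 m³/s × 1.3 g/m³ = 1.43 g/s.
= 1.43 g/s × 86.4 = 123.6 kg/d.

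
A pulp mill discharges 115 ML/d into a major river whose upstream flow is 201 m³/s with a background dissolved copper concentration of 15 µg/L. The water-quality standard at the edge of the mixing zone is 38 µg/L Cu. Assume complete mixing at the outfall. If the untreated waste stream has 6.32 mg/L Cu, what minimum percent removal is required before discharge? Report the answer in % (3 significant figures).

115 ML/d = 1.331 m³/s.
15 µg/L = 0.015 mg/L.
38 µg/L = 0.038 mg/L.
Mass balance: 0.038·202.3 = 1.331·Cₑ + 201·0.015.
Cₑ = (7.689 − 3.015) / 1.331 = 3.511 mg/L.
Required removal = 1 − 3.511/6.32 = 44.44 %.

44.4 %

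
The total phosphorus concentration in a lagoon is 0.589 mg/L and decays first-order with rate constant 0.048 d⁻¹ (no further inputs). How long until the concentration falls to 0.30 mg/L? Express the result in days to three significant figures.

14.1 d

t = ln(C₀/C)/k = ln(0.589/0.30)/0.048 = 0.6746/0.048 = 14.06 d.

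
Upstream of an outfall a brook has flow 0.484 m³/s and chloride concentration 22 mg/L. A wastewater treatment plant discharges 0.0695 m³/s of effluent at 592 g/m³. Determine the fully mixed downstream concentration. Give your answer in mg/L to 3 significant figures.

93.6 mg/L

Conservation of mass across the mixing zone: C = (0.0695·592 + 0.484·22) / (0.0695 + 0.484) = 51.79/0.5535 = 93.57 mg/L.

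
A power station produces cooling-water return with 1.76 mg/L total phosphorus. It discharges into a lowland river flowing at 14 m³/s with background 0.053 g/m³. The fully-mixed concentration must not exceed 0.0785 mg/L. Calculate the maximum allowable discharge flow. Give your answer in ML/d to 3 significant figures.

18.3 ML/d

Mass balance at complete mixing: C_std·(Q_w + Q_r) = Q_w·C_e + Q_r·C_b.
Rearranging, Q_w = Q_r·(C_std − C_b)/(C_e − C_std) = 14·(0.0785 − 0.053) / (1.76 − 0.0785) = 0.2123 m³/s.
= 18.34 ML/d.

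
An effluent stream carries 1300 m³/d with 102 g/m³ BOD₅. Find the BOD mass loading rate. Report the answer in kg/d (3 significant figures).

1300 m³/d = 0.01505 m³/s.
Mass flux = Q·C = 0.01505 m³/s × 102 g/m³ = 1.535 g/s.
= 1.535 g/s × 86.4 = 132.6 kg/d.

133 kg/d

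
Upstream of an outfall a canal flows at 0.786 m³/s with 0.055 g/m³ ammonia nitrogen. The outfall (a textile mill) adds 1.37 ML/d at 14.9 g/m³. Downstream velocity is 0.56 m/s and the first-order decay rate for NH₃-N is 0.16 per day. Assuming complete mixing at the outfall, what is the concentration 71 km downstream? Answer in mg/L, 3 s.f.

1.37 ML/d = 0.01586 m³/s.
After complete mixing, C₀ = (0.01586·14.9 + 0.786·0.055) / 0.8019 = 0.3486 mg/L.
Travel time t = 7.1e+04 m / 0.56 m/s = 1.268e+05 s = 1.467 d.
C = 0.3486·exp(−0.16·1.467) = 0.3486·0.7907 = 0.2756 mg/L.

0.276 mg/L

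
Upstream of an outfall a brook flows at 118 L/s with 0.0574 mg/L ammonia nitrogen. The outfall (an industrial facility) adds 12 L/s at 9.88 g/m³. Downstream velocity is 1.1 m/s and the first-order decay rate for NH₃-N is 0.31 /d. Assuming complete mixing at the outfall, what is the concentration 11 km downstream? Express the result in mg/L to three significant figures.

0.930 mg/L

12 L/s = 0.012 m³/s.
118 L/s = 0.118 m³/s.
After complete mixing, C₀ = (0.012·9.88 + 0.118·0.0574) / 0.13 = 0.9641 mg/L.
Travel time t = 1.1e+04 m / 1.1 m/s = 1e+04 s = 0.1157 d.
C = 0.9641·exp(−0.31·0.1157) = 0.9641·0.9648 = 0.9301 mg/L.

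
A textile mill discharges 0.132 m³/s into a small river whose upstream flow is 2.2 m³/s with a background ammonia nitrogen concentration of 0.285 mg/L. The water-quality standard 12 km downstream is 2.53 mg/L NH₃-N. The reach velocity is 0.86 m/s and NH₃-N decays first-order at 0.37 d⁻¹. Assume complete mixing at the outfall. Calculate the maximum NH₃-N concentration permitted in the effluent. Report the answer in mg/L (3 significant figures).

42.7 mg/L

Travel time to the compliance point: t = 1.2e+04/0.86 = 1.395e+04 s = 0.1615 d; decay factor exp(−0.37·0.1615) = 0.942.
So the concentration just after mixing may be at most 2.53/0.942 = 2.686 mg/L.
Mass balance: 2.686·2.332 = 0.132·Cₑ + 2.2·0.285.
Cₑ = (6.263 − 0.627) / 0.132 = 42.7 mg/L.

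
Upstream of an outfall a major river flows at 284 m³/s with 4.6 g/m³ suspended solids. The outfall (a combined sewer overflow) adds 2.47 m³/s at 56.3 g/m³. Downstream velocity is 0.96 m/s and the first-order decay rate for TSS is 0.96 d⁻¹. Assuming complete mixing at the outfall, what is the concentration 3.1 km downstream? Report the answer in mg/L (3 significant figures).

4.87 mg/L

After complete mixing, C₀ = (2.47·56.3 + 284·4.6) / 286.5 = 5.046 mg/L.
Travel time t = 3100 m / 0.96 m/s = 3229 s = 0.03737 d.
C = 5.046·exp(−0.96·0.03737) = 5.046·0.9648 = 4.868 mg/L.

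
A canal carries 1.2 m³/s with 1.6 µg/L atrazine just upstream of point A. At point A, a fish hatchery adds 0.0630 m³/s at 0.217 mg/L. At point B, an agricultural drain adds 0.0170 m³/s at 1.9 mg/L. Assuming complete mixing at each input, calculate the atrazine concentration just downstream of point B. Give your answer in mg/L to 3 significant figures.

0.0374 mg/L

1.6 µg/L = 0.0016 mg/L.
After input A: C = (1.2·0.0016 + 0.063·0.217) / 1.263 = 0.01234 mg/L.
After input B: C = (1.263·0.01234 + 0.017·1.9) / 1.28 = 0.03741 mg/L.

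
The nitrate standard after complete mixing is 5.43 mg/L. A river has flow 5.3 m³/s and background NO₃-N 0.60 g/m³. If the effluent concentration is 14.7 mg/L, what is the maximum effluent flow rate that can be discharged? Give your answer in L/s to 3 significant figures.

2760 L/s

Mass balance at complete mixing: C_std·(Q_w + Q_r) = Q_w·C_e + Q_r·C_b.
Rearranging, Q_w = Q_r·(C_std − C_b)/(C_e − C_std) = 5.3·(5.43 − 0.6) / (14.7 − 5.43) = 2.761 m³/s.
= 2761 L/s.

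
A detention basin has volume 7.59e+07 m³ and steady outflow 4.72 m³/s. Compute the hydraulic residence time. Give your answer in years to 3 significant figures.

0.510 yr

Q = 4.72 m³/s × 3.156e+07 s/yr = 1.49e+08 m³/yr.
Hydraulic residence time τ = V/Q = 7.59e+07/1.49e+08 = 0.5096 yr.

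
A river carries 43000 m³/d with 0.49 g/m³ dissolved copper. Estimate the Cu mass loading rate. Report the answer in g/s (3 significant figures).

43000 m³/d = 0.4977 m³/s.
Mass flux = Q·C = 0.4977 m³/s × 0.49 g/m³ = 0.2439 g/s.

0.244 g/s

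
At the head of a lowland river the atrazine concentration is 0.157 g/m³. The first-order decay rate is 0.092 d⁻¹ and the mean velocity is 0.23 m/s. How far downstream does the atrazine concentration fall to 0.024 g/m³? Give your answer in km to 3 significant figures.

From C = C₀·e^(−kt), t = ln(C₀/C)/k = ln(0.157/0.024)/0.092 = 1.878/0.092 = 20.42 d.
Distance = v·t = 0.23 m/s × 1.764e+06 s = 4.057e+05 m = 405.7 km.

406 km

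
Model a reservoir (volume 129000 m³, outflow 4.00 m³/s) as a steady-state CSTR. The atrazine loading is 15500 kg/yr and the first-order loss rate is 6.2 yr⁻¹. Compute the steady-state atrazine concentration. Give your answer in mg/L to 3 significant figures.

0.122 mg/L

Outflow Q = 4.00 m³/s × 3.156e+07 s/yr = 1.262e+08 m³/yr.
Steady-state CSTR mass balance: W = Q·C + k·V·C, so C = W/(Q + kV).
Q + kV = 1.262e+08 + 6.2·129000 = 1.27e+08 m³/yr.
C = 15500/1.27e+08 = 0.000122 kg/m³ = 0.122 mg/L.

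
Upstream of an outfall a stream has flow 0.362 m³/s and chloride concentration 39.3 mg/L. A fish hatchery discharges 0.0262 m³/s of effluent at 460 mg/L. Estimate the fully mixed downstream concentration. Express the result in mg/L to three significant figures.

Conservation of mass across the mixing zone: C = (0.0262·460 + 0.362·39.3) / (0.0262 + 0.362) = 26.28/0.3882 = 67.69 mg/L.

67.7 mg/L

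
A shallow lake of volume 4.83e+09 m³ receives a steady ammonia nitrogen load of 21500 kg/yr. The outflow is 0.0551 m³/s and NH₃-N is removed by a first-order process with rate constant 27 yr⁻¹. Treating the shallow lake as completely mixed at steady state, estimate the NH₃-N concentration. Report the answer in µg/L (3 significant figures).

Outflow Q = 0.0551 m³/s × 3.156e+07 s/yr = 1.739e+06 m³/yr.
Steady-state CSTR mass balance: W = Q·C + k·V·C, so C = W/(Q + kV).
Q + kV = 1.739e+06 + 27·4.83e+09 = 1.304e+11 m³/yr.
C = 21500/1.304e+11 = 1.649e-07 kg/m³ = 0.0001649 mg/L = 0.1649 µg/L.

0.165 µg/L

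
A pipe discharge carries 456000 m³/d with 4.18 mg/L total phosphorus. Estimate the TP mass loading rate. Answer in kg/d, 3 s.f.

1910 kg/d

456000 m³/d = 5.278 m³/s.
Mass flux = Q·C = 5.278 m³/s × 4.18 g/m³ = 22.06 g/s.
= 22.06 g/s × 86.4 = 1906 kg/d.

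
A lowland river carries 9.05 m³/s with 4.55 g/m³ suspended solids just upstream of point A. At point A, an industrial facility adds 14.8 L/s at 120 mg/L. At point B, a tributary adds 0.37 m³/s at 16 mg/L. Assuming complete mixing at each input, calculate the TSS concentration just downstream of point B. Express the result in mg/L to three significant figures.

5.18 mg/L

14.8 L/s = 0.0148 m³/s.
After input A: C = (9.05·4.55 + 0.0148·120) / 9.065 = 4.738 mg/L.
After input B: C = (9.065·4.738 + 0.37·16) / 9.435 = 5.18 mg/L.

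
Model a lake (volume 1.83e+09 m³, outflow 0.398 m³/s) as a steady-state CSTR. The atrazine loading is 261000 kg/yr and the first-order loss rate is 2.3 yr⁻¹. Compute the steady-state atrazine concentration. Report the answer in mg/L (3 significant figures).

0.0618 mg/L

Outflow Q = 0.398 m³/s × 3.156e+07 s/yr = 1.256e+07 m³/yr.
Steady-state CSTR mass balance: W = Q·C + k·V·C, so C = W/(Q + kV).
Q + kV = 1.256e+07 + 2.3·1.83e+09 = 4.222e+09 m³/yr.
C = 261000/4.222e+09 = 6.183e-05 kg/m³ = 0.06183 mg/L.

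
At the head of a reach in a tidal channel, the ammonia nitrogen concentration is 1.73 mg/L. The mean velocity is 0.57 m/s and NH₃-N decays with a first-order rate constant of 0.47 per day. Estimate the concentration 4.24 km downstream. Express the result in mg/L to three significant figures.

1.66 mg/L

Travel time t = 4.24 km / 0.57 m/s = 4240/0.57 = 7439 s = 0.08609 d.
First-order decay: C = 1.73·exp(−0.47·0.08609) = 1.73·0.9603 = 1.661 mg/L.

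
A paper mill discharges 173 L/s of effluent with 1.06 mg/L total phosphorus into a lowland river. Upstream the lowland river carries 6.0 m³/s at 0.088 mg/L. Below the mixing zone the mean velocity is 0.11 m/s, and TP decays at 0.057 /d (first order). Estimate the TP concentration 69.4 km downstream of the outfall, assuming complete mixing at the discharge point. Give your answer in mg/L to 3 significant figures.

0.0760 mg/L

173 L/s = 0.173 m³/s.
After complete mixing, C₀ = (0.173·1.06 + 6·0.088) / 6.173 = 0.1152 mg/L.
Travel time t = 6.94e+04 m / 0.11 m/s = 6.309e+05 s = 7.302 d.
C = 0.1152·exp(−0.057·7.302) = 0.1152·0.6595 = 0.076 mg/L.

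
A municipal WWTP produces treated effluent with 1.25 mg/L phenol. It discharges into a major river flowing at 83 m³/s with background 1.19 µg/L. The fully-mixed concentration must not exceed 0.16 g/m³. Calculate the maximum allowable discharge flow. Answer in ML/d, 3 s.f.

1040 ML/d

1.19 µg/L = 0.00119 mg/L.
Mass balance at complete mixing: C_std·(Q_w + Q_r) = Q_w·C_e + Q_r·C_b.
Rearranging, Q_w = Q_r·(C_std − C_b)/(C_e − C_std) = 83·(0.16 − 0.00119) / (1.25 − 0.16) = 12.09 m³/s.
= 1045 ML/d.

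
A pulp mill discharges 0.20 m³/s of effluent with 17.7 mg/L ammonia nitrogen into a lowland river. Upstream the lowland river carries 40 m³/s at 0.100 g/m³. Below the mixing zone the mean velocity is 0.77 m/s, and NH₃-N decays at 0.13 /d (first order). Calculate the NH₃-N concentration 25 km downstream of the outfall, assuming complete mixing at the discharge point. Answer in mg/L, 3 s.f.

0.179 mg/L

After complete mixing, C₀ = (0.2·17.7 + 40·0.1) / 40.2 = 0.1876 mg/L.
Travel time t = 2.5e+04 m / 0.77 m/s = 3.247e+04 s = 0.3758 d.
C = 0.1876·exp(−0.13·0.3758) = 0.1876·0.9523 = 0.1786 mg/L.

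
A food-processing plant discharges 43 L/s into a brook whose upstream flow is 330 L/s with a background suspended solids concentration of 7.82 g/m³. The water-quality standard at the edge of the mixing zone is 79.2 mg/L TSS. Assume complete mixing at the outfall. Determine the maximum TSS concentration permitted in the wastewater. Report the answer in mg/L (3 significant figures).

627 mg/L

43 L/s = 0.043 m³/s.
330 L/s = 0.33 m³/s.
Mass balance: 79.2·0.373 = 0.043·Cₑ + 0.33·7.82.
Cₑ = (29.54 − 2.581) / 0.043 = 627 mg/L.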